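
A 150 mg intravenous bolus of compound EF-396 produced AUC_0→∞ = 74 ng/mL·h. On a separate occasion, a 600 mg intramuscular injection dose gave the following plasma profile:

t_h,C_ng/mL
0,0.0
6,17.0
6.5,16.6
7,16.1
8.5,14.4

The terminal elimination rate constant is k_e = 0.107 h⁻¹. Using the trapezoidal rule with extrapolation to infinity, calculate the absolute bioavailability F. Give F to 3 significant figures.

F = 0.760

Trapezoidal AUC_0→8.5 (intramuscular injection):
  [0→6]: (0.0+17.0)/2 × 6 = 51.0
  [6→6.5]: (17.0+16.6)/2 × 0.5 = 8.4
  [6.5→7]: (16.6+16.1)/2 × 0.5 = 8.175
  [7→8.5]: (16.1+14.4)/2 × 1.5 = 22.875
  Sum = 90.45 ng/mL·h
Tail: C_last/k_e = 14.4/0.107 = 134.579
AUC_0→∞ (intramuscular injection) = 90.45 + 134.579 = 225.029 ng/mL·h
F = (AUC_ev/D_ev)/(AUC_iv/D_iv) = (225.029/600)/(74/150) = 0.375048/0.493333 = 0.7602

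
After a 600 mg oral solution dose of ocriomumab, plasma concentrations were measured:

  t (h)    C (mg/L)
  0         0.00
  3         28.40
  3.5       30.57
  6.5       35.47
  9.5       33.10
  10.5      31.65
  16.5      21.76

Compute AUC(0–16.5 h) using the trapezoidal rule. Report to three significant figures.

AUC = 452 mg/L·h

Trapezoidal AUC_0→16.5:
  [0→3]: (0.00+28.40)/2 × 3 = 42.6
  [3→3.5]: (28.40+30.57)/2 × 0.5 = 14.7425
  [3.5→6.5]: (30.57+35.47)/2 × 3 = 99.06
  [6.5→9.5]: (35.47+33.10)/2 × 3 = 102.855
  [9.5→10.5]: (33.10+31.65)/2 × 1 = 32.375
  [10.5→16.5]: (31.65+21.76)/2 × 6 = 160.23
  Sum = 451.8625 mg/L·h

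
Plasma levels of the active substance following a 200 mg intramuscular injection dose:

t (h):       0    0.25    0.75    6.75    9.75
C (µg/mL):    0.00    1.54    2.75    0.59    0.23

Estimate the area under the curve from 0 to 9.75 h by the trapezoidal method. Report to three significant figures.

AUC = 12.5 µg/mL·h

Trapezoidal AUC_0→9.75:
  [0→0.25]: (0.00+1.54)/2 × 0.25 = 0.1925
  [0.25→0.75]: (1.54+2.75)/2 × 0.5 = 1.0725
  [0.75→6.75]: (2.75+0.59)/2 × 6 = 10.02
  [6.75→9.75]: (0.59+0.23)/2 × 3 = 1.23
  Sum = 12.515 µg/mL·h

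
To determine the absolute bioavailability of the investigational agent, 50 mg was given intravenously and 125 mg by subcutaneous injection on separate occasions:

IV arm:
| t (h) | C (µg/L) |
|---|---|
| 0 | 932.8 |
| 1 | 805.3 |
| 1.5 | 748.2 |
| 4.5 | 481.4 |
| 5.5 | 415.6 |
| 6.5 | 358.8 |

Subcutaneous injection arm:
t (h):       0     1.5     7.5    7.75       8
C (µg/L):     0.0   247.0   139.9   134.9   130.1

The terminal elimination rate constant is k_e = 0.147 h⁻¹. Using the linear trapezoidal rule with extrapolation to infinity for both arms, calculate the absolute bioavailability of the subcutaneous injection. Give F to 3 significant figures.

F = 0.144

Trapezoidal AUC_0→6.5 (IV):
  [0→1]: (932.8+805.3)/2 × 1 = 869.05
  [1→1.5]: (805.3+748.2)/2 × 0.5 = 388.375
  [1.5→4.5]: (748.2+481.4)/2 × 3 = 1844.4
  [4.5→5.5]: (481.4+415.6)/2 × 1 = 448.5
  [5.5→6.5]: (415.6+358.8)/2 × 1 = 387.2
  Sum = 3937.525 µg/L·h
IV tail: 358.8/0.147 = 2440.816; AUC_iv,0→∞ = 3937.525 + 2440.816 = 6378.341 µg/L·h
Trapezoidal AUC_0→8 (subcutaneous injection):
  [0→1.5]: (0.0+247.0)/2 × 1.5 = 185.25
  [1.5→7.5]: (247.0+139.9)/2 × 6 = 1160.7
  [7.5→7.75]: (139.9+134.9)/2 × 0.25 = 34.35
  [7.75→8]: (134.9+130.1)/2 × 0.25 = 33.125
  Sum = 1413.425 µg/L·h
subcutaneous injection tail: 130.1/0.147 = 885.034; AUC_ev,0→∞ = 1413.425 + 885.034 = 2298.459 µg/L·h
F = (AUC_ev/D_ev)/(AUC_iv/D_iv) = (2298.459/125)/(6378.341/50) = 18.387672/127.56682 = 0.1441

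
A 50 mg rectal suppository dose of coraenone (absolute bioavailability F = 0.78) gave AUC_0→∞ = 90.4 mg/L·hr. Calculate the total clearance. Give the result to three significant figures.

CL = F × Dose / AUC_0→∞
   = 0.78 × 50 / 90.4 = 0.431416 L/hr

CL = 0.431 L/hr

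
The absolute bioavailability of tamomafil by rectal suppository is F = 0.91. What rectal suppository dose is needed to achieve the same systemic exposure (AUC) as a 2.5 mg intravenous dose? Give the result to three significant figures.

D_rectal = 2.75 mg

For equal systemic exposure: F × D_ev = D_iv
D_ev = D_iv / F = 2.5 / 0.91 = 2.74725 mg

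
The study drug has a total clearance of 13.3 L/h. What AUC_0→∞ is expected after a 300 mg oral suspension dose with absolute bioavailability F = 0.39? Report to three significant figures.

AUC = 8.80 mg/L·h

AUC_0→∞ = F × Dose / CL
        = 0.39 × 300 / 13.3 = 8.79699 mg/L·h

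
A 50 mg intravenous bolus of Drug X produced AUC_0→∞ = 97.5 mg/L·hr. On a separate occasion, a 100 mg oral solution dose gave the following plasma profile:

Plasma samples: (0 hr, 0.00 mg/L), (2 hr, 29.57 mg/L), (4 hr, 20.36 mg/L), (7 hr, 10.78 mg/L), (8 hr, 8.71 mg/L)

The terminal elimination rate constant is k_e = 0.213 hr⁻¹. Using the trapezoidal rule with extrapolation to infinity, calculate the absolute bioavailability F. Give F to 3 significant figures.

Trapezoidal AUC_0→8 (oral solution):
  [0→2]: (0.00+29.57)/2 × 2 = 29.57
  [2→4]: (29.57+20.36)/2 × 2 = 49.93
  [4→7]: (20.36+10.78)/2 × 3 = 46.71
  [7→8]: (10.78+8.71)/2 × 1 = 9.745
  Sum = 135.955 mg/L·hr
Tail: C_last/k_e = 8.71/0.213 = 40.892
AUC_0→∞ (oral solution) = 135.955 + 40.892 = 176.847 mg/L·hr
F = (AUC_ev/D_ev)/(AUC_iv/D_iv) = (176.847/100)/(97.5/50) = 1.76847/1.95 = 0.9069

F = 0.907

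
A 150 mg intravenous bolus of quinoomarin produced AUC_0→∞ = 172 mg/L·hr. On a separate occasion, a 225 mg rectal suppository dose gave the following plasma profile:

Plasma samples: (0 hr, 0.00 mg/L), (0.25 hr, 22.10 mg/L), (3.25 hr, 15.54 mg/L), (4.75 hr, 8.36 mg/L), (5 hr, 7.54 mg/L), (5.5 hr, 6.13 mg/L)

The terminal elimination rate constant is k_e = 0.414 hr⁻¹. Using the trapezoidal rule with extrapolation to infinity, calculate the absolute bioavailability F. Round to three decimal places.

F = 0.377

Trapezoidal AUC_0→5.5 (rectal suppository):
  [0→0.25]: (0.00+22.10)/2 × 0.25 = 2.7625
  [0.25→3.25]: (22.10+15.54)/2 × 3 = 56.46
  [3.25→4.75]: (15.54+8.36)/2 × 1.5 = 17.925
  [4.75→5]: (8.36+7.54)/2 × 0.25 = 1.9875
  [5→5.5]: (7.54+6.13)/2 × 0.5 = 3.4175
  Sum = 82.5525 mg/L·hr
Tail: C_last/k_e = 6.13/0.414 = 14.807
AUC_0→∞ (rectal suppository) = 82.5525 + 14.807 = 97.3595 mg/L·hr
F = (AUC_ev/D_ev)/(AUC_iv/D_iv) = (97.3595/225)/(172/150) = 0.432709/1.14667 = 0.3774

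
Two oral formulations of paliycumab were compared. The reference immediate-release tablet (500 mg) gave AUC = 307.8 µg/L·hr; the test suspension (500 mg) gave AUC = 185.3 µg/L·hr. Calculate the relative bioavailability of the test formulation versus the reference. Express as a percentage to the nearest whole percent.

F_rel = 60%

F_rel = (AUC_test/D_test) / (AUC_ref/D_ref)
      = (185.3/500) / (307.8/500)
      = 0.3706 / 0.6156 = 0.6020 = 60.20%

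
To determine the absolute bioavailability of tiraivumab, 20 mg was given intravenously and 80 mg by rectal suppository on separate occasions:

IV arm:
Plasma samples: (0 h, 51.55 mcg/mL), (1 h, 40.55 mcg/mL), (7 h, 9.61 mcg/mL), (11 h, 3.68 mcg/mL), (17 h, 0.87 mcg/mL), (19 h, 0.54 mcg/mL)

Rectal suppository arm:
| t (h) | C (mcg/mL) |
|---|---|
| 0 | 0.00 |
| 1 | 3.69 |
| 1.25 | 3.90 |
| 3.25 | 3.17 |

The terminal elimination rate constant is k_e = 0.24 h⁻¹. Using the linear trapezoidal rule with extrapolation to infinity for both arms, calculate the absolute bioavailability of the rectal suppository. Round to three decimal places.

Trapezoidal AUC_0→19 (IV):
  [0→1]: (51.55+40.55)/2 × 1 = 46.05
  [1→7]: (40.55+9.61)/2 × 6 = 150.48
  [7→11]: (9.61+3.68)/2 × 4 = 26.58
  [11→17]: (3.68+0.87)/2 × 6 = 13.65
  [17→19]: (0.87+0.54)/2 × 2 = 1.41
  Sum = 238.17 mcg/mL·h
IV tail: 0.54/0.24 = 2.250; AUC_iv,0→∞ = 238.17 + 2.250 = 240.42 mcg/mL·h
Trapezoidal AUC_0→3.25 (rectal suppository):
  [0→1]: (0.00+3.69)/2 × 1 = 1.845
  [1→1.25]: (3.69+3.90)/2 × 0.25 = 0.94875
  [1.25→3.25]: (3.90+3.17)/2 × 2 = 7.07
  Sum = 9.86375 mcg/mL·h
rectal suppository tail: 3.17/0.24 = 13.208; AUC_ev,0→∞ = 9.86375 + 13.208 = 23.07175 mcg/mL·h
F = (AUC_ev/D_ev)/(AUC_iv/D_iv) = (23.07175/80)/(240.42/20) = 0.288397/12.021 = 0.0240

F = 0.024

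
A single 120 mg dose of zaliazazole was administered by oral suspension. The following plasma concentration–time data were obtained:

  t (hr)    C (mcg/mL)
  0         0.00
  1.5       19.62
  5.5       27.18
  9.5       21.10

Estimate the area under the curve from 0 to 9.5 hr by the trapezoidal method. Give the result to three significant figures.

Trapezoidal AUC_0→9.5:
  [0→1.5]: (0.00+19.62)/2 × 1.5 = 14.715
  [1.5→5.5]: (19.62+27.18)/2 × 4 = 93.6
  [5.5→9.5]: (27.18+21.10)/2 × 4 = 96.56
  Sum = 204.875 mcg/mL·hr

AUC = 205 mcg/mL·hr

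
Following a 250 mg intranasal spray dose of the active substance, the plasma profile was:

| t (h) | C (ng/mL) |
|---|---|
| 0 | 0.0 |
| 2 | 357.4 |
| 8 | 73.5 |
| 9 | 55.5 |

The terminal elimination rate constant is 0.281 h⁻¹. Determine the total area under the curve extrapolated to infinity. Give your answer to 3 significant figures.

Trapezoidal AUC_0→9:
  [0→2]: (0.0+357.4)/2 × 2 = 357.4
  [2→8]: (357.4+73.5)/2 × 6 = 1292.7
  [8→9]: (73.5+55.5)/2 × 1 = 64.5
  Sum = 1714.6 ng/mL·h
Extrapolated tail: C_last / k_e = 55.5 / 0.281 = 197.509
AUC_0→∞ = 1714.6 + 197.509 = 1912.109 ng/mL·h

AUC = 1910 ng/mL·h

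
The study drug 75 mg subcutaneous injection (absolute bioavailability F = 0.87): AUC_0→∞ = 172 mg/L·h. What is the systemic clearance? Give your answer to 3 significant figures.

CL = 0.379 L/h

CL = F × Dose / AUC_0→∞
   = 0.87 × 75 / 172 = 0.37936 L/h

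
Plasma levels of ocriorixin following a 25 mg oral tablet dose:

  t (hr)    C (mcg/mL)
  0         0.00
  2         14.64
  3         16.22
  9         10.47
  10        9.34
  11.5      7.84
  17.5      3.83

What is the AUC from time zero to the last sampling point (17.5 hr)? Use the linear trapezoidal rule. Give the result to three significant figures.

AUC = 168 mcg/mL·hr

Trapezoidal AUC_0→17.5:
  [0→2]: (0.00+14.64)/2 × 2 = 14.64
  [2→3]: (14.64+16.22)/2 × 1 = 15.43
  [3→9]: (16.22+10.47)/2 × 6 = 80.07
  [9→10]: (10.47+9.34)/2 × 1 = 9.905
  [10→11.5]: (9.34+7.84)/2 × 1.5 = 12.885
  [11.5→17.5]: (7.84+3.83)/2 × 6 = 35.01
  Sum = 167.94 mcg/mL·hr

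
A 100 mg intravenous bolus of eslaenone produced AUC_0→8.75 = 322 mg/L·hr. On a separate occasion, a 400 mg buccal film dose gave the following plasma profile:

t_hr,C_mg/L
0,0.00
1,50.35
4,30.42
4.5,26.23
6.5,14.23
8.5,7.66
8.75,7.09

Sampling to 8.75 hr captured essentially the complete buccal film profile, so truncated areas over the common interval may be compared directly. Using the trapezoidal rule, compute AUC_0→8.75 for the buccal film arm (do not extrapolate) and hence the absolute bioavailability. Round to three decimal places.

Trapezoidal AUC_0→8.75 (buccal film):
  [0→1]: (0.00+50.35)/2 × 1 = 25.175
  [1→4]: (50.35+30.42)/2 × 3 = 121.155
  [4→4.5]: (30.42+26.23)/2 × 0.5 = 14.1625
  [4.5→6.5]: (26.23+14.23)/2 × 2 = 40.46
  [6.5→8.5]: (14.23+7.66)/2 × 2 = 21.89
  [8.5→8.75]: (7.66+7.09)/2 × 0.25 = 1.84375
  Sum = 224.68625 mg/L·hr
F = (AUC_ev/D_ev)/(AUC_iv/D_iv) = (224.68625/400)/(322/100) = 0.561716/3.22 = 0.1744

F = 0.174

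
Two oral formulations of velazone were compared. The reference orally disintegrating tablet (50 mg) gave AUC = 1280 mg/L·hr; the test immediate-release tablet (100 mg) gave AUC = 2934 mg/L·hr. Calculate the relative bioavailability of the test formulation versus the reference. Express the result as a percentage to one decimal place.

F_rel = 114.6%

F_rel = (AUC_test/D_test) / (AUC_ref/D_ref)
      = (2934/100) / (1280/50)
      = 29.34 / 25.6 = 1.1461 = 114.61%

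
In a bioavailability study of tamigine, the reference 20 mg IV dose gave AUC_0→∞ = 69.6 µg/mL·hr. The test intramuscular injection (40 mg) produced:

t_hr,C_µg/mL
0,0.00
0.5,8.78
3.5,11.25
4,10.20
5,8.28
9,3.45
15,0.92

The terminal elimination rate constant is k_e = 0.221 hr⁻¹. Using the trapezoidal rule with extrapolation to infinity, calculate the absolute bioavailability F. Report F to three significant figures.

Trapezoidal AUC_0→15 (intramuscular injection):
  [0→0.5]: (0.00+8.78)/2 × 0.5 = 2.195
  [0.5→3.5]: (8.78+11.25)/2 × 3 = 30.045
  [3.5→4]: (11.25+10.20)/2 × 0.5 = 5.3625
  [4→5]: (10.20+8.28)/2 × 1 = 9.24
  [5→9]: (8.28+3.45)/2 × 4 = 23.46
  [9→15]: (3.45+0.92)/2 × 6 = 13.11
  Sum = 83.4125 µg/mL·hr
Tail: C_last/k_e = 0.92/0.221 = 4.163
AUC_0→∞ (intramuscular injection) = 83.4125 + 4.163 = 87.5755 µg/mL·hr
F = (AUC_ev/D_ev)/(AUC_iv/D_iv) = (87.5755/40)/(69.6/20) = 2.1893875/3.48 = 0.6291

F = 0.629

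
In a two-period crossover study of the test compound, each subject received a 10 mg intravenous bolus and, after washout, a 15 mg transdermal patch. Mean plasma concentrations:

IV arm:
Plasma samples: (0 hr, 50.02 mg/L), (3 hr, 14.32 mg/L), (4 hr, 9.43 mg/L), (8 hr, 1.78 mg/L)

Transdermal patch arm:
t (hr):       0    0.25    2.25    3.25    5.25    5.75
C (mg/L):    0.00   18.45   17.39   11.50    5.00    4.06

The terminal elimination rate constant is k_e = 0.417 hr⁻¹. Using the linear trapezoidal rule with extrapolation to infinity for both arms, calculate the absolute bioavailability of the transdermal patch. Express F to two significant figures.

Trapezoidal AUC_0→8 (IV):
  [0→3]: (50.02+14.32)/2 × 3 = 96.51
  [3→4]: (14.32+9.43)/2 × 1 = 11.875
  [4→8]: (9.43+1.78)/2 × 4 = 22.42
  Sum = 130.805 mg/L·hr
IV tail: 1.78/0.417 = 4.269; AUC_iv,0→∞ = 130.805 + 4.269 = 135.074 mg/L·hr
Trapezoidal AUC_0→5.75 (transdermal patch):
  [0→0.25]: (0.00+18.45)/2 × 0.25 = 2.30625
  [0.25→2.25]: (18.45+17.39)/2 × 2 = 35.84
  [2.25→3.25]: (17.39+11.50)/2 × 1 = 14.445
  [3.25→5.25]: (11.50+5.00)/2 × 2 = 16.5
  [5.25→5.75]: (5.00+4.06)/2 × 0.5 = 2.265
  Sum = 71.35625 mg/L·hr
transdermal patch tail: 4.06/0.417 = 9.736; AUC_ev,0→∞ = 71.35625 + 9.736 = 81.09225 mg/L·hr
F = (AUC_ev/D_ev)/(AUC_iv/D_iv) = (81.09225/15)/(135.074/10) = 5.40615/13.5074 = 0.4002

F = 0.40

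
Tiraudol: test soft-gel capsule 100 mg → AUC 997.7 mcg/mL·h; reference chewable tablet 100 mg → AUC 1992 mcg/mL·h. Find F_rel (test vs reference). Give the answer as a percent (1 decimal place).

F_rel = 50.1%

F_rel = (AUC_test/D_test) / (AUC_ref/D_ref)
      = (997.7/100) / (1992/100)
      = 9.977 / 19.92 = 0.5009 = 50.09%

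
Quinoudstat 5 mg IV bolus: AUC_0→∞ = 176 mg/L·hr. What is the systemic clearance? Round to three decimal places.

CL = Dose_iv / AUC_0→∞
   = 5 / 176 = 0.0284091 L/hr

CL = 0.028 L/hr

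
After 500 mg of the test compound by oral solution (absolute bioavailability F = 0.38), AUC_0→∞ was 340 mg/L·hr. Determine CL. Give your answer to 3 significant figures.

CL = 0.559 L/hr

CL = F × Dose / AUC_0→∞
   = 0.38 × 500 / 340 = 0.558824 L/hr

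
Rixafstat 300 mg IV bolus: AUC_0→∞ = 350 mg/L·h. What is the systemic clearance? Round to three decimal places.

CL = 0.857 L/h

CL = Dose_iv / AUC_0→∞
   = 300 / 350 = 0.857143 L/h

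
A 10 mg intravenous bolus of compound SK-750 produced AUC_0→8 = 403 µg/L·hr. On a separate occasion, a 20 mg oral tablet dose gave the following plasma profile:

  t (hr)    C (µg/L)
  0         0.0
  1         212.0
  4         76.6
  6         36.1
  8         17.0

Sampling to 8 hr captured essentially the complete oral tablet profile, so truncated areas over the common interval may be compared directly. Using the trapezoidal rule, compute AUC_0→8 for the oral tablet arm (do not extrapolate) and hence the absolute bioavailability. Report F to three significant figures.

F = 0.874

Trapezoidal AUC_0→8 (oral tablet):
  [0→1]: (0.0+212.0)/2 × 1 = 106.0
  [1→4]: (212.0+76.6)/2 × 3 = 432.9
  [4→6]: (76.6+36.1)/2 × 2 = 112.7
  [6→8]: (36.1+17.0)/2 × 2 = 53.1
  Sum = 704.7 µg/L·hr
F = (AUC_ev/D_ev)/(AUC_iv/D_iv) = (704.7/20)/(403/10) = 35.235/40.3 = 0.8743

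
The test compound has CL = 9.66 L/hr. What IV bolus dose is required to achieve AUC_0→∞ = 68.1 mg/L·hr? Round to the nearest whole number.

Dose = 658 mg

Dose_iv = CL × AUC_0→∞
     = 9.66 × 68.1 = 657.846 mg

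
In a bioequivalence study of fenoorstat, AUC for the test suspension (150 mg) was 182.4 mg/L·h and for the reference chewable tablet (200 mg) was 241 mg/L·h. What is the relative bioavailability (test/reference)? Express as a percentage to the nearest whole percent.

F_rel = 101%

F_rel = (AUC_test/D_test) / (AUC_ref/D_ref)
      = (182.4/150) / (241/200)
      = 1.216 / 1.205 = 1.0091 = 100.91%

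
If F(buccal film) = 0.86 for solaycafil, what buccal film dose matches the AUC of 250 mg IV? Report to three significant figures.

For equal systemic exposure: F × D_ev = D_iv
D_ev = D_iv / F = 250 / 0.86 = 290.698 mg

D_buccal = 291 mg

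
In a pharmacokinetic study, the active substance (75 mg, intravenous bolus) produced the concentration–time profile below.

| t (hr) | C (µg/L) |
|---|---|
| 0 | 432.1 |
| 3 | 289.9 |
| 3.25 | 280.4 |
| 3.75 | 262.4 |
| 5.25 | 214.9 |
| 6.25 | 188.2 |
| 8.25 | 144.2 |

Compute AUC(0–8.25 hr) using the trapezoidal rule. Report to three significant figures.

AUC = 2180 µg/L·hr

Trapezoidal AUC_0→8.25:
  [0→3]: (432.1+289.9)/2 × 3 = 1083.0
  [3→3.25]: (289.9+280.4)/2 × 0.25 = 71.2875
  [3.25→3.75]: (280.4+262.4)/2 × 0.5 = 135.7
  [3.75→5.25]: (262.4+214.9)/2 × 1.5 = 357.975
  [5.25→6.25]: (214.9+188.2)/2 × 1 = 201.55
  [6.25→8.25]: (188.2+144.2)/2 × 2 = 332.4
  Sum = 2181.9125 µg/L·hr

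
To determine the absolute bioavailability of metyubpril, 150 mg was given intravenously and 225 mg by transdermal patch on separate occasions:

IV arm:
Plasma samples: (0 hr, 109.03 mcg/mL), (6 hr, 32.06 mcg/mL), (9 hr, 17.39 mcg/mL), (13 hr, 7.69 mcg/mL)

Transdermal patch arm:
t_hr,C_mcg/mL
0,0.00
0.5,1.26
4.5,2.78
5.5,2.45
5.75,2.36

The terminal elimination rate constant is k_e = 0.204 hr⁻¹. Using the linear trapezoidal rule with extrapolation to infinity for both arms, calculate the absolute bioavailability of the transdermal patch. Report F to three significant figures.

F = 0.0264

Trapezoidal AUC_0→13 (IV):
  [0→6]: (109.03+32.06)/2 × 6 = 423.27
  [6→9]: (32.06+17.39)/2 × 3 = 74.175
  [9→13]: (17.39+7.69)/2 × 4 = 50.16
  Sum = 547.605 mcg/mL·hr
IV tail: 7.69/0.204 = 37.696; AUC_iv,0→∞ = 547.605 + 37.696 = 585.301 mcg/mL·hr
Trapezoidal AUC_0→5.75 (transdermal patch):
  [0→0.5]: (0.00+1.26)/2 × 0.5 = 0.315
  [0.5→4.5]: (1.26+2.78)/2 × 4 = 8.08
  [4.5→5.5]: (2.78+2.45)/2 × 1 = 2.615
  [5.5→5.75]: (2.45+2.36)/2 × 0.25 = 0.60125
  Sum = 11.61125 mcg/mL·hr
transdermal patch tail: 2.36/0.204 = 11.569; AUC_ev,0→∞ = 11.61125 + 11.569 = 23.18025 mcg/mL·hr
F = (AUC_ev/D_ev)/(AUC_iv/D_iv) = (23.18025/225)/(585.301/150) = 0.103023/3.90201 = 0.0264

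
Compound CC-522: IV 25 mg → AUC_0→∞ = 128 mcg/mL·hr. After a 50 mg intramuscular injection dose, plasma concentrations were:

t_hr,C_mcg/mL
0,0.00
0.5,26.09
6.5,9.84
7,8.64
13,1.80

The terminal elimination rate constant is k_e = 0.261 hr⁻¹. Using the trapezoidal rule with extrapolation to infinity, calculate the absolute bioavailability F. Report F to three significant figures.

F = 0.614

Trapezoidal AUC_0→13 (intramuscular injection):
  [0→0.5]: (0.00+26.09)/2 × 0.5 = 6.5225
  [0.5→6.5]: (26.09+9.84)/2 × 6 = 107.79
  [6.5→7]: (9.84+8.64)/2 × 0.5 = 4.62
  [7→13]: (8.64+1.80)/2 × 6 = 31.32
  Sum = 150.2525 mcg/mL·hr
Tail: C_last/k_e = 1.80/0.261 = 6.897
AUC_0→∞ (intramuscular injection) = 150.2525 + 6.897 = 157.1495 mcg/mL·hr
F = (AUC_ev/D_ev)/(AUC_iv/D_iv) = (157.1495/50)/(128/25) = 3.14299/5.12 = 0.6139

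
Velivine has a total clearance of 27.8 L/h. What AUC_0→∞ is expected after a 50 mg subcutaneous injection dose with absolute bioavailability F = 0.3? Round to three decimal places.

AUC_0→∞ = F × Dose / CL
        = 0.3 × 50 / 27.8 = 0.539568 mg/L·h

AUC = 0.540 mg/L·h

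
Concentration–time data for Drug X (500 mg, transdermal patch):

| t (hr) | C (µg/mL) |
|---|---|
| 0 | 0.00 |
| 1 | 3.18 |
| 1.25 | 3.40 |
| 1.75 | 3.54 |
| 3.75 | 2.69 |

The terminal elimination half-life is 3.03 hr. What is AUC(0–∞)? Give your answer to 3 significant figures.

AUC = 22.1 µg/mL·hr

Trapezoidal AUC_0→3.75:
  [0→1]: (0.00+3.18)/2 × 1 = 1.59
  [1→1.25]: (3.18+3.40)/2 × 0.25 = 0.8225
  [1.25→1.75]: (3.40+3.54)/2 × 0.5 = 1.735
  [1.75→3.75]: (3.54+2.69)/2 × 2 = 6.23
  Sum = 10.3775 µg/mL·hr
k_e = ln2 / t½ = 0.693147 / 3.03 = 0.2288 hr^-1
Extrapolated tail: C_last / k_e = 2.69 / 0.2288 = 11.757
AUC_0→∞ = 10.3775 + 11.757 = 22.1345 µg/mL·hr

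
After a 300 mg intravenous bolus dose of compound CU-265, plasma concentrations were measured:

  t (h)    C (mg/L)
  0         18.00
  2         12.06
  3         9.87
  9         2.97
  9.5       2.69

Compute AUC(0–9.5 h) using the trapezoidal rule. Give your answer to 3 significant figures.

AUC = 81.0 mg/L·h

Trapezoidal AUC_0→9.5:
  [0→2]: (18.00+12.06)/2 × 2 = 30.06
  [2→3]: (12.06+9.87)/2 × 1 = 10.965
  [3→9]: (9.87+2.97)/2 × 6 = 38.52
  [9→9.5]: (2.97+2.69)/2 × 0.5 = 1.415
  Sum = 80.96 mg/L·h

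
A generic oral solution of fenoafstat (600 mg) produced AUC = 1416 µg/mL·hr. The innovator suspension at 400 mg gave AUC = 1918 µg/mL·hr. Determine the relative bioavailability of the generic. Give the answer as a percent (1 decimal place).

F_rel = 49.2%

F_rel = (AUC_test/D_test) / (AUC_ref/D_ref)
      = (1416/600) / (1918/400)
      = 2.36 / 4.795 = 0.4922 = 49.22%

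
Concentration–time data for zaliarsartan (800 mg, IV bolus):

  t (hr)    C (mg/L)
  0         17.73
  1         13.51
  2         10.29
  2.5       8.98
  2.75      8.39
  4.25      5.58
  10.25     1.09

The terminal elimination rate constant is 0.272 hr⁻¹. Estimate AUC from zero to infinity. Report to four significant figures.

AUC = 69.00 mg/L·hr

Trapezoidal AUC_0→10.25:
  [0→1]: (17.73+13.51)/2 × 1 = 15.62
  [1→2]: (13.51+10.29)/2 × 1 = 11.9
  [2→2.5]: (10.29+8.98)/2 × 0.5 = 4.8175
  [2.5→2.75]: (8.98+8.39)/2 × 0.25 = 2.17125
  [2.75→4.25]: (8.39+5.58)/2 × 1.5 = 10.4775
  [4.25→10.25]: (5.58+1.09)/2 × 6 = 20.01
  Sum = 64.99625 mg/L·hr
Extrapolated tail: C_last / k_e = 1.09 / 0.272 = 4.007
AUC_0→∞ = 64.99625 + 4.007 = 69.00325 mg/L·hr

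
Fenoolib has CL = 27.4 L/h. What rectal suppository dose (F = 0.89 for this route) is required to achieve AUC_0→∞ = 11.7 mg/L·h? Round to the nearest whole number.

Dose = 360 mg

Dose = CL × AUC_0→∞ / F
     = 27.4 × 11.7 / 0.89 = 360.202 mg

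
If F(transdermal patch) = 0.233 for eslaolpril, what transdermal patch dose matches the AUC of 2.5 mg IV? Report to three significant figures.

For equal systemic exposure: F × D_ev = D_iv
D_ev = D_iv / F = 2.5 / 0.233 = 10.7296 mg

D_transdermal = 10.7 mg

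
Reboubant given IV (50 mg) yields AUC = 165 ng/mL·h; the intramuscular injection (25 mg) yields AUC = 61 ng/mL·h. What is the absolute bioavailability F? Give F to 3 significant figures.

F = (AUC_ev / D_ev) / (AUC_iv / D_iv)
  = (61/25) / (165/50)
  = 2.44 / 3.3 = 0.7394

F = 0.739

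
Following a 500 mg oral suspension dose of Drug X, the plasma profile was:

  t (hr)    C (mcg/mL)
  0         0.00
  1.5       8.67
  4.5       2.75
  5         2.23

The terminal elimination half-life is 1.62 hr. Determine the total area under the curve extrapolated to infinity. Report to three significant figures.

AUC = 30.1 mcg/mL·hr

Trapezoidal AUC_0→5:
  [0→1.5]: (0.00+8.67)/2 × 1.5 = 6.5025
  [1.5→4.5]: (8.67+2.75)/2 × 3 = 17.13
  [4.5→5]: (2.75+2.23)/2 × 0.5 = 1.245
  Sum = 24.8775 mcg/mL·hr
k_e = ln2 / t½ = 0.693147 / 1.62 = 0.4279 hr^-1
Extrapolated tail: C_last / k_e = 2.23 / 0.4279 = 5.211
AUC_0→∞ = 24.8775 + 5.211 = 30.0885 mcg/mL·hr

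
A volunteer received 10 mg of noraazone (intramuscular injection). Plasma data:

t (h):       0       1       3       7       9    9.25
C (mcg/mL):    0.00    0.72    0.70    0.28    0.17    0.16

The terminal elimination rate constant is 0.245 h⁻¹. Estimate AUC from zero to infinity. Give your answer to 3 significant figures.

AUC = 4.88 mcg/mL·h

Trapezoidal AUC_0→9.25:
  [0→1]: (0.00+0.72)/2 × 1 = 0.36
  [1→3]: (0.72+0.70)/2 × 2 = 1.42
  [3→7]: (0.70+0.28)/2 × 4 = 1.96
  [7→9]: (0.28+0.17)/2 × 2 = 0.45
  [9→9.25]: (0.17+0.16)/2 × 0.25 = 0.04125
  Sum = 4.23125 mcg/mL·h
Extrapolated tail: C_last / k_e = 0.16 / 0.245 = 0.653
AUC_0→∞ = 4.23125 + 0.653 = 4.88425 mcg/mL·h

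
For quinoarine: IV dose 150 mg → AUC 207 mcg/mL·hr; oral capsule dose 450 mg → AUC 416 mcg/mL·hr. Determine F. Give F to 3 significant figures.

F = (AUC_ev / D_ev) / (AUC_iv / D_iv)
  = (416/450) / (207/150)
  = 0.924444 / 1.38 = 0.6699

F = 0.670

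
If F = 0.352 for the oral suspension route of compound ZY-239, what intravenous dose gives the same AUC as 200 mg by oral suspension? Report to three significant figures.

D_iv = 70.4 mg

Systemic exposure from an extravascular dose = F × D_ev, so the equivalent IV dose is F × D_ev.
D_iv = F × D_ev = 0.352 × 200 = 70.4 mg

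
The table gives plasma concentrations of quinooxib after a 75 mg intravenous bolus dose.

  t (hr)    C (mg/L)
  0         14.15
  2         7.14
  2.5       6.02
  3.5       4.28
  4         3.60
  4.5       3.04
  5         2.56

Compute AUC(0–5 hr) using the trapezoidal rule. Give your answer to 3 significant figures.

AUC = 34.8 mg/L·hr

Trapezoidal AUC_0→5:
  [0→2]: (14.15+7.14)/2 × 2 = 21.29
  [2→2.5]: (7.14+6.02)/2 × 0.5 = 3.29
  [2.5→3.5]: (6.02+4.28)/2 × 1 = 5.15
  [3.5→4]: (4.28+3.60)/2 × 0.5 = 1.97
  [4→4.5]: (3.60+3.04)/2 × 0.5 = 1.66
  [4.5→5]: (3.04+2.56)/2 × 0.5 = 1.4
  Sum = 34.76 mg/L·hr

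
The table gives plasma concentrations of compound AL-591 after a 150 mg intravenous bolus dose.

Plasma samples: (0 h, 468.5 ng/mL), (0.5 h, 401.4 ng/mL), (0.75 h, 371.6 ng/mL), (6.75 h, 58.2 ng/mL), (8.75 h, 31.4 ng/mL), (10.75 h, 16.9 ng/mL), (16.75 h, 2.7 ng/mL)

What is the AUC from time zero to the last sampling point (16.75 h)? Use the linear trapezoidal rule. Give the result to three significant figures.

AUC = 1800 ng/mL·h

Trapezoidal AUC_0→16.75:
  [0→0.5]: (468.5+401.4)/2 × 0.5 = 217.475
  [0.5→0.75]: (401.4+371.6)/2 × 0.25 = 96.625
  [0.75→6.75]: (371.6+58.2)/2 × 6 = 1289.4
  [6.75→8.75]: (58.2+31.4)/2 × 2 = 89.6
  [8.75→10.75]: (31.4+16.9)/2 × 2 = 48.3
  [10.75→16.75]: (16.9+2.7)/2 × 6 = 58.8
  Sum = 1800.2 ng/mL·h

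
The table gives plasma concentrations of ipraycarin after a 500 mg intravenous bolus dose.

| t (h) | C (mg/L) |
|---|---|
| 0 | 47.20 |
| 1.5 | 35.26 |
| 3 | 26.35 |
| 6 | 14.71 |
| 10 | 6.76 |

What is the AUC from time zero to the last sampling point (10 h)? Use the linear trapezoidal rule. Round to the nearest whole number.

AUC = 213 mg/L·h

Trapezoidal AUC_0→10:
  [0→1.5]: (47.20+35.26)/2 × 1.5 = 61.845
  [1.5→3]: (35.26+26.35)/2 × 1.5 = 46.2075
  [3→6]: (26.35+14.71)/2 × 3 = 61.59
  [6→10]: (14.71+6.76)/2 × 4 = 42.94
  Sum = 212.5825 mg/L·h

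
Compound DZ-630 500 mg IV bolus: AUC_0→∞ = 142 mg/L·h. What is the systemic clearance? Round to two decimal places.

CL = Dose_iv / AUC_0→∞
   = 500 / 142 = 3.52113 L/h

CL = 3.52 L/h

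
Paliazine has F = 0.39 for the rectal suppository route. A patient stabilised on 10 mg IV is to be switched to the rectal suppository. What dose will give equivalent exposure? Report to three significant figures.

For equal systemic exposure: F × D_ev = D_iv
D_ev = D_iv / F = 10 / 0.39 = 25.641 mg

D_rectal = 25.6 mg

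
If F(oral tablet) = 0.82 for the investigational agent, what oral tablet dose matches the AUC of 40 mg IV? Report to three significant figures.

For equal systemic exposure: F × D_ev = D_iv
D_ev = D_iv / F = 40 / 0.82 = 48.7805 mg

D_oral = 48.8 mg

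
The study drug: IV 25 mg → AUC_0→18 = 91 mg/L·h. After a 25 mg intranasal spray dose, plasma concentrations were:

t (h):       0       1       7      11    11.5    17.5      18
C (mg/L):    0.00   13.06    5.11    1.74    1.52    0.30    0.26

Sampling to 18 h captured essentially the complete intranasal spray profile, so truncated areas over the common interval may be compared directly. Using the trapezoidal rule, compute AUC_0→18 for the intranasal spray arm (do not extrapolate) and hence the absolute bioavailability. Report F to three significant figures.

F = 0.892

Trapezoidal AUC_0→18 (intranasal spray):
  [0→1]: (0.00+13.06)/2 × 1 = 6.53
  [1→7]: (13.06+5.11)/2 × 6 = 54.51
  [7→11]: (5.11+1.74)/2 × 4 = 13.7
  [11→11.5]: (1.74+1.52)/2 × 0.5 = 0.815
  [11.5→17.5]: (1.52+0.30)/2 × 6 = 5.46
  [17.5→18]: (0.30+0.26)/2 × 0.5 = 0.14
  Sum = 81.155 mg/L·h
F = (AUC_ev/D_ev)/(AUC_iv/D_iv) = (81.155/25)/(91/25) = 3.2462/3.64 = 0.8918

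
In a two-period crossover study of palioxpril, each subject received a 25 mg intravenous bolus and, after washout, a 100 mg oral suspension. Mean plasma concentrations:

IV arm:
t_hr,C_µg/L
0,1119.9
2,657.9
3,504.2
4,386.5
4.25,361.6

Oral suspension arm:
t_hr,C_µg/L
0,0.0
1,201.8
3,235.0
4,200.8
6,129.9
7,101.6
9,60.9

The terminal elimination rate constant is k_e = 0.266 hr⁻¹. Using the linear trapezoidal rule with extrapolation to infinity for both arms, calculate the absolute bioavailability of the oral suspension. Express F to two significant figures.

Trapezoidal AUC_0→4.25 (IV):
  [0→2]: (1119.9+657.9)/2 × 2 = 1777.8
  [2→3]: (657.9+504.2)/2 × 1 = 581.05
  [3→4]: (504.2+386.5)/2 × 1 = 445.35
  [4→4.25]: (386.5+361.6)/2 × 0.25 = 93.5125
  Sum = 2897.7125 µg/L·hr
IV tail: 361.6/0.266 = 1359.398; AUC_iv,0→∞ = 2897.7125 + 1359.398 = 4257.1105 µg/L·hr
Trapezoidal AUC_0→9 (oral suspension):
  [0→1]: (0.0+201.8)/2 × 1 = 100.9
  [1→3]: (201.8+235.0)/2 × 2 = 436.8
  [3→4]: (235.0+200.8)/2 × 1 = 217.9
  [4→6]: (200.8+129.9)/2 × 2 = 330.7
  [6→7]: (129.9+101.6)/2 × 1 = 115.75
  [7→9]: (101.6+60.9)/2 × 2 = 162.5
  Sum = 1364.55 µg/L·hr
oral suspension tail: 60.9/0.266 = 228.947; AUC_ev,0→∞ = 1364.55 + 228.947 = 1593.497 µg/L·hr
F = (AUC_ev/D_ev)/(AUC_iv/D_iv) = (1593.497/100)/(4257.1105/25) = 15.93497/170.28442 = 0.0936

F = 0.094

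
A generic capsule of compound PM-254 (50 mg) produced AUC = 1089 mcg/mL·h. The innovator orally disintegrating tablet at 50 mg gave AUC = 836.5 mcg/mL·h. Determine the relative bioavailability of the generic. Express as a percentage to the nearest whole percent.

F_rel = (AUC_test/D_test) / (AUC_ref/D_ref)
      = (1089/50) / (836.5/50)
      = 21.78 / 16.73 = 1.3019 = 130.19%

F_rel = 130%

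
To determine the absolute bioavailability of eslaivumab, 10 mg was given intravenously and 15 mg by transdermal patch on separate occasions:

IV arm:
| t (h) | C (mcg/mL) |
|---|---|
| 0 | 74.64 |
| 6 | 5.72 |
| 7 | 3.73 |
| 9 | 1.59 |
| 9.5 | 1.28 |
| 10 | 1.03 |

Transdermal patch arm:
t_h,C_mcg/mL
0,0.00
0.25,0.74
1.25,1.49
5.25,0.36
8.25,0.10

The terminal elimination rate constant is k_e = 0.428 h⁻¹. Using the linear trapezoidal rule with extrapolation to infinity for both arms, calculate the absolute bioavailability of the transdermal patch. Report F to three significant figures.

Trapezoidal AUC_0→10 (IV):
  [0→6]: (74.64+5.72)/2 × 6 = 241.08
  [6→7]: (5.72+3.73)/2 × 1 = 4.725
  [7→9]: (3.73+1.59)/2 × 2 = 5.32
  [9→9.5]: (1.59+1.28)/2 × 0.5 = 0.7175
  [9.5→10]: (1.28+1.03)/2 × 0.5 = 0.5775
  Sum = 252.42 mcg/mL·h
IV tail: 1.03/0.428 = 2.407; AUC_iv,0→∞ = 252.42 + 2.407 = 254.827 mcg/mL·h
Trapezoidal AUC_0→8.25 (transdermal patch):
  [0→0.25]: (0.00+0.74)/2 × 0.25 = 0.0925
  [0.25→1.25]: (0.74+1.49)/2 × 1 = 1.115
  [1.25→5.25]: (1.49+0.36)/2 × 4 = 3.7
  [5.25→8.25]: (0.36+0.10)/2 × 3 = 0.69
  Sum = 5.5975 mcg/mL·h
transdermal patch tail: 0.10/0.428 = 0.234; AUC_ev,0→∞ = 5.5975 + 0.234 = 5.8315 mcg/mL·h
F = (AUC_ev/D_ev)/(AUC_iv/D_iv) = (5.8315/15)/(254.827/10) = 0.388767/25.4827 = 0.0153

F = 0.0153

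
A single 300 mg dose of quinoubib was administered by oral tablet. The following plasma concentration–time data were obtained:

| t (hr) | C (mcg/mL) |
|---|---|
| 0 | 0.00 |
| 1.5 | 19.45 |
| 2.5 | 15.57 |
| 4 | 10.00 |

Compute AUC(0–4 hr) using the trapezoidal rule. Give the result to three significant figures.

AUC = 51.3 mcg/mL·hr

Trapezoidal AUC_0→4:
  [0→1.5]: (0.00+19.45)/2 × 1.5 = 14.5875
  [1.5→2.5]: (19.45+15.57)/2 × 1 = 17.51
  [2.5→4]: (15.57+10.00)/2 × 1.5 = 19.1775
  Sum = 51.275 mcg/mL·hr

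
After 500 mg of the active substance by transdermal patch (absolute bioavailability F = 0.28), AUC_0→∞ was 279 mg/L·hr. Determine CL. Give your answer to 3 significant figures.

CL = F × Dose / AUC_0→∞
   = 0.28 × 500 / 279 = 0.501792 L/hr

CL = 0.502 L/hr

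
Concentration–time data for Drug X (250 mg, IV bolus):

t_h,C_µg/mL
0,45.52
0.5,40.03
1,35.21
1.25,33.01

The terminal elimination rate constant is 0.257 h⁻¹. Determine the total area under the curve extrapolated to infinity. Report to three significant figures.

Trapezoidal AUC_0→1.25:
  [0→0.5]: (45.52+40.03)/2 × 0.5 = 21.3875
  [0.5→1]: (40.03+35.21)/2 × 0.5 = 18.81
  [1→1.25]: (35.21+33.01)/2 × 0.25 = 8.5275
  Sum = 48.725 µg/mL·h
Extrapolated tail: C_last / k_e = 33.01 / 0.257 = 128.444
AUC_0→∞ = 48.725 + 128.444 = 177.169 µg/mL·h

AUC = 177 µg/mL·h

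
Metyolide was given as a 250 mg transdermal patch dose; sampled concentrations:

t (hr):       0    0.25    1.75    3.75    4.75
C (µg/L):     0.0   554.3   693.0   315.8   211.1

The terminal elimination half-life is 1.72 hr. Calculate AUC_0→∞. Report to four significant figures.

AUC = 2801 µg/L·hr

Trapezoidal AUC_0→4.75:
  [0→0.25]: (0.0+554.3)/2 × 0.25 = 69.2875
  [0.25→1.75]: (554.3+693.0)/2 × 1.5 = 935.475
  [1.75→3.75]: (693.0+315.8)/2 × 2 = 1008.8
  [3.75→4.75]: (315.8+211.1)/2 × 1 = 263.45
  Sum = 2277.0125 µg/L·hr
k_e = ln2 / t½ = 0.693147 / 1.72 = 0.4030 hr^-1
Extrapolated tail: C_last / k_e = 211.1 / 0.403 = 523.821
AUC_0→∞ = 2277.0125 + 523.821 = 2800.8335 µg/L·hr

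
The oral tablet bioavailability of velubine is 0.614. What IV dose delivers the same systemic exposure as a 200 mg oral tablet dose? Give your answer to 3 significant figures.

D_iv = 123 mg

Systemic exposure from an extravascular dose = F × D_ev, so the equivalent IV dose is F × D_ev.
D_iv = F × D_ev = 0.614 × 200 = 122.8 mg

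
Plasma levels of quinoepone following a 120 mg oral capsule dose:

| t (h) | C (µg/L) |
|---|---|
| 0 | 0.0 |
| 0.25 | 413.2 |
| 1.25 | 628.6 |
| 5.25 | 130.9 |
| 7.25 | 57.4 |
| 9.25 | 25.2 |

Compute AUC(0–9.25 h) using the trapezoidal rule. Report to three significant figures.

AUC = 2360 µg/L·h

Trapezoidal AUC_0→9.25:
  [0→0.25]: (0.0+413.2)/2 × 0.25 = 51.65
  [0.25→1.25]: (413.2+628.6)/2 × 1 = 520.9
  [1.25→5.25]: (628.6+130.9)/2 × 4 = 1519.0
  [5.25→7.25]: (130.9+57.4)/2 × 2 = 188.3
  [7.25→9.25]: (57.4+25.2)/2 × 2 = 82.6
  Sum = 2362.45 µg/L·h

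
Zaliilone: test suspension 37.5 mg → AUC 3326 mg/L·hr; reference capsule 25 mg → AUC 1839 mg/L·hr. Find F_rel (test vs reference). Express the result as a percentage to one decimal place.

F_rel = (AUC_test/D_test) / (AUC_ref/D_ref)
      = (3326/37.5) / (1839/25)
      = 88.6933 / 73.56 = 1.2057 = 120.57%

F_rel = 120.6%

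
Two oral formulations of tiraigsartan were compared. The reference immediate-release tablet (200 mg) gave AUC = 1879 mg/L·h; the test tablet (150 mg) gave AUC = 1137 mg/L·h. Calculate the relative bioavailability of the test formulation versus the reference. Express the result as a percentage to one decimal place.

F_rel = (AUC_test/D_test) / (AUC_ref/D_ref)
      = (1137/150) / (1879/200)
      = 7.58 / 9.395 = 0.8068 = 80.68%

F_rel = 80.7%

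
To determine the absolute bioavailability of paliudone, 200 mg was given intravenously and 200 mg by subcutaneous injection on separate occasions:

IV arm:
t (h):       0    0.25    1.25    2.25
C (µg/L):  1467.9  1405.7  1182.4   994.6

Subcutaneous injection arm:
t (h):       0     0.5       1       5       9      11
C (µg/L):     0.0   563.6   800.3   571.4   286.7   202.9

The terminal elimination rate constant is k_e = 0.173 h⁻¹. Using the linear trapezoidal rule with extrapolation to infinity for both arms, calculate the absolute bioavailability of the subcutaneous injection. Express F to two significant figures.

F = 0.78

Trapezoidal AUC_0→2.25 (IV):
  [0→0.25]: (1467.9+1405.7)/2 × 0.25 = 359.2
  [0.25→1.25]: (1405.7+1182.4)/2 × 1 = 1294.05
  [1.25→2.25]: (1182.4+994.6)/2 × 1 = 1088.5
  Sum = 2741.75 µg/L·h
IV tail: 994.6/0.173 = 5749.133; AUC_iv,0→∞ = 2741.75 + 5749.133 = 8490.883 µg/L·h
Trapezoidal AUC_0→11 (subcutaneous injection):
  [0→0.5]: (0.0+563.6)/2 × 0.5 = 140.9
  [0.5→1]: (563.6+800.3)/2 × 0.5 = 340.975
  [1→5]: (800.3+571.4)/2 × 4 = 2743.4
  [5→9]: (571.4+286.7)/2 × 4 = 1716.2
  [9→11]: (286.7+202.9)/2 × 2 = 489.6
  Sum = 5431.075 µg/L·h
subcutaneous injection tail: 202.9/0.173 = 1172.832; AUC_ev,0→∞ = 5431.075 + 1172.832 = 6603.907 µg/L·h
F = (AUC_ev/D_ev)/(AUC_iv/D_iv) = (6603.907/200)/(8490.883/200) = 33.019535/42.454415 = 0.7778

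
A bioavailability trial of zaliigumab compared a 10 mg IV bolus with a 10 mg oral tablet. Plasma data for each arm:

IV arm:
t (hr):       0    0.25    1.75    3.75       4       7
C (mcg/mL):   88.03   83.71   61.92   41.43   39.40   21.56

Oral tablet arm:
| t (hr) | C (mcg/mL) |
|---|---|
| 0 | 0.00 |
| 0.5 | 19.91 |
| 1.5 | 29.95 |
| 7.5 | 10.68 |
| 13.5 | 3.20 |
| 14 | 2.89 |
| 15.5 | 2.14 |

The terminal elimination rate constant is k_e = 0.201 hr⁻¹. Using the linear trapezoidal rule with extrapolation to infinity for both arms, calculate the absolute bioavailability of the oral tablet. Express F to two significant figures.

Trapezoidal AUC_0→7 (IV):
  [0→0.25]: (88.03+83.71)/2 × 0.25 = 21.4675
  [0.25→1.75]: (83.71+61.92)/2 × 1.5 = 109.2225
  [1.75→3.75]: (61.92+41.43)/2 × 2 = 103.35
  [3.75→4]: (41.43+39.40)/2 × 0.25 = 10.10375
  [4→7]: (39.40+21.56)/2 × 3 = 91.44
  Sum = 335.58375 mcg/mL·hr
IV tail: 21.56/0.201 = 107.264; AUC_iv,0→∞ = 335.58375 + 107.264 = 442.84775 mcg/mL·hr
Trapezoidal AUC_0→15.5 (oral tablet):
  [0→0.5]: (0.00+19.91)/2 × 0.5 = 4.9775
  [0.5→1.5]: (19.91+29.95)/2 × 1 = 24.93
  [1.5→7.5]: (29.95+10.68)/2 × 6 = 121.89
  [7.5→13.5]: (10.68+3.20)/2 × 6 = 41.64
  [13.5→14]: (3.20+2.89)/2 × 0.5 = 1.5225
  [14→15.5]: (2.89+2.14)/2 × 1.5 = 3.7725
  Sum = 198.7325 mcg/mL·hr
oral tablet tail: 2.14/0.201 = 10.647; AUC_ev,0→∞ = 198.7325 + 10.647 = 209.3795 mcg/mL·hr
F = (AUC_ev/D_ev)/(AUC_iv/D_iv) = (209.3795/10)/(442.84775/10) = 20.93795/44.284775 = 0.4728

F = 0.47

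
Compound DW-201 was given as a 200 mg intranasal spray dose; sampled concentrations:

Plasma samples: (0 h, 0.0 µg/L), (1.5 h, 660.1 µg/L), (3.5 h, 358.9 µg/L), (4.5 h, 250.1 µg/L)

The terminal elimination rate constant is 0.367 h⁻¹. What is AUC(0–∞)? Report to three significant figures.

Trapezoidal AUC_0→4.5:
  [0→1.5]: (0.0+660.1)/2 × 1.5 = 495.075
  [1.5→3.5]: (660.1+358.9)/2 × 2 = 1019.0
  [3.5→4.5]: (358.9+250.1)/2 × 1 = 304.5
  Sum = 1818.575 µg/L·h
Extrapolated tail: C_last / k_e = 250.1 / 0.367 = 681.471
AUC_0→∞ = 1818.575 + 681.471 = 2500.046 µg/L·h

AUC = 2500 µg/L·h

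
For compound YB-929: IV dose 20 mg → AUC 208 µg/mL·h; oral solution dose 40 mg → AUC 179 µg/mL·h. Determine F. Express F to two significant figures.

F = 0.43

F = (AUC_ev / D_ev) / (AUC_iv / D_iv)
  = (179/40) / (208/20)
  = 4.475 / 10.4 = 0.4303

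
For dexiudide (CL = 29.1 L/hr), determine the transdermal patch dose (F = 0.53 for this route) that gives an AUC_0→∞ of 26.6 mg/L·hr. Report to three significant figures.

Dose = CL × AUC_0→∞ / F
     = 29.1 × 26.6 / 0.53 = 1460.49 mg

Dose = 1460 mg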